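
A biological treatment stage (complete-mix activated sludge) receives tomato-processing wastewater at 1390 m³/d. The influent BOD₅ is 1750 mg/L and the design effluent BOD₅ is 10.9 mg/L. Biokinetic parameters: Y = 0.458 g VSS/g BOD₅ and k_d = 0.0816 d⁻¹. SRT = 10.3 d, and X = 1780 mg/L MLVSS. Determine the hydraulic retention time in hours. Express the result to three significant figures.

τ ≈ 60.1 h

Rearranging the biomass balance for a CMAS with decay, V = Y·Q·ΔS·θ_c / [X·(1+k_d θ_c)] = 0.458 × 1390 × (1750 − 10.9) × 10.3 / [1780 × (1 + 0.0816 × 10.3)] = 1.14×10^7 / 3276 = 3481 m³.
τ = V/Q = 3481/1390 = 2.504 d, or 60.10 h.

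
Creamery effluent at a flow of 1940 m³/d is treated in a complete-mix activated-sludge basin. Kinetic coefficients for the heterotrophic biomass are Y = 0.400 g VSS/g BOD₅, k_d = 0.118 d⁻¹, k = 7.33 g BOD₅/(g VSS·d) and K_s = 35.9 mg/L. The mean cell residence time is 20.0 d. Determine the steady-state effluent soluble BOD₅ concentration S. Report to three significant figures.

Effluent substrate depends only on kinetics and SRT: S = K_s(1 + k_d θ_c) / [θ_c(Yk − k_d) − 1] = 35.9 × (1 + 0.118 × 20.0) / [20.0 × (0.400 × 7.33 − 0.118) − 1] = 120.6 / 55.28 = 2.182 mg/L.

S ≈ 2.18 mg/L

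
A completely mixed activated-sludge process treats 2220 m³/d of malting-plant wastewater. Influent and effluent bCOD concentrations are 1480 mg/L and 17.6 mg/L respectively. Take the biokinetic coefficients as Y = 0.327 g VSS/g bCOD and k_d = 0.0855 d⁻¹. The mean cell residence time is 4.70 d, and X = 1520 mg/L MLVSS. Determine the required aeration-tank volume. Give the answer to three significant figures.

Steady-state biomass mass balance: V·X·(1 + k_d·θ_c) = Y·Q·(S₀ − S)·θ_c, so V = 0.327 × 2220 × (1480 − 17.6) × 4.70 / [1520 × (1 + 0.0855 × 4.70)] = 4.99×10^6 / 2131 = 2342 m³.

V ≈ 2340 m³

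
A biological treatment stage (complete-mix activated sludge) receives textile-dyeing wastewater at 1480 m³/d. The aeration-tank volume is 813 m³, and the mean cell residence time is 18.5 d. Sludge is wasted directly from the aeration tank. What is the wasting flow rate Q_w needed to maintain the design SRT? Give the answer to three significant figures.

Q_w ≈ 43.9 m³/d

For wasting at MLVSS concentration, Q_w = V/θ_c = 813.0/18.5 = 43.95 m³/d.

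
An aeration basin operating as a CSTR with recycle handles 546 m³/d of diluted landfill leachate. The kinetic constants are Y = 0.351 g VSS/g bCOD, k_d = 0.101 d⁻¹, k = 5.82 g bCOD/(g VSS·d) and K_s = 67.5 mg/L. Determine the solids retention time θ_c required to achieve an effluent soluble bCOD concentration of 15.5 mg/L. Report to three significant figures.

θ_c ≈ 3.57 d

From 1/θ_c = Y·k·S/(K_s + S) − k_d: Y·k·S/(K_s+S) = 0.351 × 5.82 × 15.5 / (67.5 + 15.5) = 0.3815 d⁻¹.
θ_c = 1/(μ − k_d) = 1/(0.3815 − 0.101) = 1/0.2805 = 3.565 d.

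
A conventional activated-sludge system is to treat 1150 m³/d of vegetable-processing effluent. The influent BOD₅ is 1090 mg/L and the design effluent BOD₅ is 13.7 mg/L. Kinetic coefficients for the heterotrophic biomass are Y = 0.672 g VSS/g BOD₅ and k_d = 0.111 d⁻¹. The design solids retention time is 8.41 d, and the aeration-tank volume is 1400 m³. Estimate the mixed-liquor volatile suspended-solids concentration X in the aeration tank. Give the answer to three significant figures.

X = Y·Q·ΔS·θ_c / [V·(1 + k_d θ_c)] = 0.672 × 1150 × (1090 − 13.7) × 8.41 / [1400 × (1 + 0.111 × 8.41)] = 2584 mg/L.

X ≈ 2580 mg/L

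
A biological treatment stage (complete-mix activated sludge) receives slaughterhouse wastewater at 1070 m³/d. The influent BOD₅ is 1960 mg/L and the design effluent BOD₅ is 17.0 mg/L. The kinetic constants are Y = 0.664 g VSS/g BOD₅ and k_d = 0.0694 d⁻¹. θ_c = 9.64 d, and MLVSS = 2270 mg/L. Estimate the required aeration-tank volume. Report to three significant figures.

Rearranging the biomass balance for a CMAS with decay, V = Y·Q·ΔS·θ_c / [X·(1+k_d θ_c)] = 0.664 × 1070 × (1960 − 17.0) × 9.64 / [2270 × (1 + 0.0694 × 9.64)] = 1.33×10^7 / 3789 = 3512 m³.

V ≈ 3510 m³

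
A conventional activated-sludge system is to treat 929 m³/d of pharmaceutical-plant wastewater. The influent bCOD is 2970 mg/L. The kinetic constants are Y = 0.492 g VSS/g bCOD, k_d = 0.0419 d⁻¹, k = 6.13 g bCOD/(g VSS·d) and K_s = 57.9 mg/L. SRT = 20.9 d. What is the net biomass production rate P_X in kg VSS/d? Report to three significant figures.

P_X ≈ 723 kg VSS/d

For a completely mixed reactor with recycle the Lawrence–McCarty relation gives S = K_s·(1 + k_d·θ_c) / [θ_c·(Y·k − k_d) − 1] = 57.9 × (1 + 0.0419 × 20.9) / [20.9 × (0.492 × 6.13 − 0.0419) − 1] = 108.6 / 61.16 = 1.776 mg/L.
Y_obs = Y / (1 + k_d θ_c) = 0.492 / (1 + 0.0419 × 20.9) = 0.492 / 1.876 = 0.2623.
ΔS = 2970 − 1.78 = 2968 mg/L, so the substrate removal rate is 929 × 2968/1000 = 2757 kg bCOD/d.
So the net sludge growth is P_X = 0.2623 × 2757 = 723.3 kg VSS/d.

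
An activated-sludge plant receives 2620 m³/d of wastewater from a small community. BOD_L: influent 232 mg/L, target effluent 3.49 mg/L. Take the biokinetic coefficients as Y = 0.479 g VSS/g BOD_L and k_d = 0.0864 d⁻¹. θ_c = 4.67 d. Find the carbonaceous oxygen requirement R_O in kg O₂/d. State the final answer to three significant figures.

R_O ≈ 309 kg O₂/d

The observed yield is Y_obs = Y/(1 + k_d·θ_c) = 0.479 / (1 + 0.0864 × 4.67) = 0.479 / 1.403 = 0.3413 g VSS per g BOD_L removed.
ΔS = 232 − 3.49 = 228.5 mg/L, so the substrate removal rate is 2620 × 228.5/1000 = 598.7 kg BOD_L/d.
P_X = Y_obs·Q·(S₀ − S) = 0.3413 × 598.7 = 204.3 kg VSS/d.
R_O = Q·ΔS − 1.42 P_X = 598.7 − 290.1 = 308.5 kg O₂/d.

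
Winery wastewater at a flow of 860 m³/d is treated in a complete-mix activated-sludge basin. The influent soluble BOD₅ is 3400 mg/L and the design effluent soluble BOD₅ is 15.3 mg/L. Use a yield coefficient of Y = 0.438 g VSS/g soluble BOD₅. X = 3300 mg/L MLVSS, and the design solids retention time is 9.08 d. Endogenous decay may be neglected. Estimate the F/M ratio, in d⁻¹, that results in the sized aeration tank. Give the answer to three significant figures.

F/M ≈ 0.253 d⁻¹

V·X = Y·Q·ΔS·θ_c gives V = 0.438 × 860 × (3400 − 15.3) × 9.08 / 3300 = 3508 m³.
F/M = applied load / biomass = Q·S₀/(V·X) = 860 × 3400 / (3508 × 3300) = 0.2526 d⁻¹.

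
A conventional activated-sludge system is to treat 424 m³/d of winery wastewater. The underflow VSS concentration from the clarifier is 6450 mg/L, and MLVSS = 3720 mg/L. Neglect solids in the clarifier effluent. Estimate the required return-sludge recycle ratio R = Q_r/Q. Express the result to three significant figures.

Mass balance around the secondary clarifier (neglecting effluent solids): R = X / (X_r − X) = 3720 / (6450 − 3720) = 1.363.

R ≈ 1.36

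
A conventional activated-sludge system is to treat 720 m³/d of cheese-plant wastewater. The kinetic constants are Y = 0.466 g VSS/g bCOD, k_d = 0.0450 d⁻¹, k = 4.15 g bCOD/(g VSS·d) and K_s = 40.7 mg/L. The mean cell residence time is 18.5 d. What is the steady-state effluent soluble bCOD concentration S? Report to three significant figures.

S ≈ 2.20 mg/L

From the Monod/SRT balance for a CMAS, S = K_s·(1+k_d θ_c)/[θ_c·(Y k − k_d) − 1] = 40.7 × (1 + 0.0450 × 18.5) / [18.5 × (0.466 × 4.15 − 0.0450) − 1] = 74.58 / 33.94 = 2.197 mg/L.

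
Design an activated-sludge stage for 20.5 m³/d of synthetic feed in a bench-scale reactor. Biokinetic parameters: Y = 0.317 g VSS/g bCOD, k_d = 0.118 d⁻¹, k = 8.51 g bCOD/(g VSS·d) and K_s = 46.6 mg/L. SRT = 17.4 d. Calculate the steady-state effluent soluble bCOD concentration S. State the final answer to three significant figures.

S ≈ 3.24 mg/L

For a completely mixed reactor with recycle the Lawrence–McCarty relation gives S = K_s·(1 + k_d·θ_c) / [θ_c·(Y·k − k_d) − 1] = 46.6 × (1 + 0.118 × 17.4) / [17.4 × (0.317 × 8.51 − 0.118) − 1] = 142.3 / 43.89 = 3.242 mg/L.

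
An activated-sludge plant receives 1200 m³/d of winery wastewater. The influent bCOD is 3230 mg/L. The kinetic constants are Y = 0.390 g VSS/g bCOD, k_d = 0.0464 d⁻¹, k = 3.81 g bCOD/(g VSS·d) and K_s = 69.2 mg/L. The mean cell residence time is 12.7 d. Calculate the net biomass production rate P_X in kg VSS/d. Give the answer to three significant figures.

P_X ≈ 949 kg VSS/d

For a completely mixed reactor with recycle the Lawrence–McCarty relation gives S = K_s·(1 + k_d·θ_c) / [θ_c·(Y·k − k_d) − 1] = 69.2 × (1 + 0.0464 × 12.7) / [12.7 × (0.390 × 3.81 − 0.0464) − 1] = 110.0 / 17.28 = 6.364 mg/L.
Y_obs = Y / (1 + k_d θ_c) = 0.390 / (1 + 0.0464 × 12.7) = 0.390 / 1.589 = 0.2454.
Q·(S₀ − S) = 1200 × (3230 − 6.36) × 10⁻³ = 3868 kg/d removed.
P_X = Y_obs · Q(S₀ − S) = 0.2454 × 3868 = 949.3 kg VSS/d.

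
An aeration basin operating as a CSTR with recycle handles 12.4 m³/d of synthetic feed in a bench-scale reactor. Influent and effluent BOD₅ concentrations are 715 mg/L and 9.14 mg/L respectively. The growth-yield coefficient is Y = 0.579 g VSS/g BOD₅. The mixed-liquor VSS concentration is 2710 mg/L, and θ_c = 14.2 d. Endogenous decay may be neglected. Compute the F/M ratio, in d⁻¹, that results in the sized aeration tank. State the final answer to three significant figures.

V·X = Y·Q·ΔS·θ_c gives V = 0.579 × 12.4 × (715 − 9.14) × 14.2 / 2710 = 26.55 m³.
Food-to-microorganism ratio F/M = Q S₀ / (V X) = 12.4 × 715 / (26.55 × 2710) = 0.1232 d⁻¹.

F/M ≈ 0.123 d⁻¹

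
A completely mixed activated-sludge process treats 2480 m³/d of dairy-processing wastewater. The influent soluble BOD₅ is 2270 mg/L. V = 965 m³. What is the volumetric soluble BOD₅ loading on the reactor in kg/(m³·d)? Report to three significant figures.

L_v ≈ 5.83 kg soluble BOD₅/(m³·d)

Volumetric loading L_v = Q·S₀ / V = 2480 × 2270 g/m³ / 965.0 m³ = 5834 g/(m³·d) = 5.834 kg soluble BOD₅/(m³·d).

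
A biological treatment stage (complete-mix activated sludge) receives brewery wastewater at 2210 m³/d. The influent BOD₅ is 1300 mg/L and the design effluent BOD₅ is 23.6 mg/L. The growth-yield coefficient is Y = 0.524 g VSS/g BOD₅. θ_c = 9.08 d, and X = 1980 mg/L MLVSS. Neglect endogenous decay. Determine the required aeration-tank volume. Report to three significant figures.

V·X = Y·Q·ΔS·θ_c gives V = 0.524 × 2210 × (1300 − 23.6) × 9.08 / 1980 = 6778 m³.

V ≈ 6780 m³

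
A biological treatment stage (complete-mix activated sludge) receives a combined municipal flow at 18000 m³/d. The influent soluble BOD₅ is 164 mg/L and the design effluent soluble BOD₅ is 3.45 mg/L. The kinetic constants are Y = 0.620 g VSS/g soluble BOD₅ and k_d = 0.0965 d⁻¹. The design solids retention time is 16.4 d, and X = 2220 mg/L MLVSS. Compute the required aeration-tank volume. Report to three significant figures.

V ≈ 5130 m³

From the SRT design equation V = Y Q (S₀−S) θ_c / [X (1 + k_d θ_c)] = 0.620 × 18000 × (164 − 3.45) × 16.4 / [2220 × (1 + 0.0965 × 16.4)] = 2.94×10^7 / 5733 = 5125 m³.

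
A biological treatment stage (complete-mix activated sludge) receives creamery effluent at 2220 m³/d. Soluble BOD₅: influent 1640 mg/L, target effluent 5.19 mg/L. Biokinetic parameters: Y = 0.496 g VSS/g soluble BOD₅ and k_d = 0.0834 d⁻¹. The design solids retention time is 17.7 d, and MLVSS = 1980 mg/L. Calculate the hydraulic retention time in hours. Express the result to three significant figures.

From the SRT design equation V = Y Q (S₀−S) θ_c / [X (1 + k_d θ_c)] = 0.496 × 2220 × (1640 − 5.19) × 17.7 / [1980 × (1 + 0.0834 × 17.7)] = 3.19×10^7 / 4903 = 6499 m³.
τ = V/Q = 6499/2220 = 2.927 d, or 70.26 h.

τ ≈ 70.3 h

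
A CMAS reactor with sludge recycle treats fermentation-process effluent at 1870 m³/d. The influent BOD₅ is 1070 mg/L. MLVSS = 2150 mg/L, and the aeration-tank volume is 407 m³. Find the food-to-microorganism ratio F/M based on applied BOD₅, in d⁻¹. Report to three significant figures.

F/M = Q·S₀ / (V·X) = 1870 × 1070 / (407.0 × 2150) = 2.287 g BOD₅·(g VSS·d)⁻¹.

F/M ≈ 2.29 d⁻¹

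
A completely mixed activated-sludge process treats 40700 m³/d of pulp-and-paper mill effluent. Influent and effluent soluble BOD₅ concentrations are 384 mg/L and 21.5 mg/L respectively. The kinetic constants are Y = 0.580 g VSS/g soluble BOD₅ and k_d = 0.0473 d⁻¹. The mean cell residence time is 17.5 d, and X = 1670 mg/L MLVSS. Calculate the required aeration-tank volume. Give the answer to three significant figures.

V ≈ 49100 m³

Steady-state biomass mass balance: V·X·(1 + k_d·θ_c) = Y·Q·(S₀ − S)·θ_c, so V = 0.580 × 40700 × (384 − 21.5) × 17.5 / [1670 × (1 + 0.0473 × 17.5)] = 1.5×10^8 / 3052 = 49061 m³.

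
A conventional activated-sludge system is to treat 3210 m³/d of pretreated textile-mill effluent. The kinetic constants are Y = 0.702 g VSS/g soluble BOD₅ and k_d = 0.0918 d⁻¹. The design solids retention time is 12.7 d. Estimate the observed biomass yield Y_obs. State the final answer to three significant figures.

Y_obs = Y / (1 + k_d θ_c) = 0.702 / (1 + 0.0918 × 12.7) = 0.702 / 2.166 = 0.3241.

Y_obs ≈ 0.324 g VSS/g soluble BOD₅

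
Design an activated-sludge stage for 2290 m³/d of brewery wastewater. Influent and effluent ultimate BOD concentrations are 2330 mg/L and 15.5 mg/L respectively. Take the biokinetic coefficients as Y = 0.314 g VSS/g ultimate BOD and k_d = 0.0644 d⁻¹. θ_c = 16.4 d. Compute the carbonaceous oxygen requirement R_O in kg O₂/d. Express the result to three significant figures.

R_O ≈ 4150 kg O₂/d

Observed yield with endogenous decay: Y_obs = Y / (1 + k_d·θ_c) = 0.314 / (1 + 0.0644 × 16.4) = 0.314 / 2.056 = 0.1527 g VSS/g ultimate BOD.
Substrate removed = Q·(S₀ − S) = 2290 m³/d × (2330 − 15.5) g/m³ = 5.3×10^6 g/d = 5300 kg/d.
Biomass synthesised: P_X = Y_obs × 5300 = 809.4 kg VSS/d.
R_O = Q·(S₀ − S) − 1.42·P_X = 5300 − 1.42 × 809.4 = 4151 kg O₂/d.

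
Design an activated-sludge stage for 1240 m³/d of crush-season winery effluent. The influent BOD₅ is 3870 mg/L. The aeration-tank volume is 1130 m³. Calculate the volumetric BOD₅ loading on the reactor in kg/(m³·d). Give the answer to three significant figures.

L_v ≈ 4.25 kg BOD₅/(m³·d)

Applied BOD₅ load per unit volume = Q·S₀/V = (1240 × 3870/1000)/1130 = 4.247 kg BOD₅·m⁻³·d⁻¹.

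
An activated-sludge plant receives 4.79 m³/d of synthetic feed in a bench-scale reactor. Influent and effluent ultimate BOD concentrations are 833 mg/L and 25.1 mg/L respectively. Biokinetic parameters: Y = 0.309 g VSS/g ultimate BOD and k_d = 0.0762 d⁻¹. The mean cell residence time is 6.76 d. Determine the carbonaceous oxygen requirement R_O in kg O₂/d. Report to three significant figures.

Observed yield with endogenous decay: Y_obs = Y / (1 + k_d·θ_c) = 0.309 / (1 + 0.0762 × 6.76) = 0.309 / 1.515 = 0.2039 g VSS/g ultimate BOD.
Mass of ultimate BOD removed per day: Q(S₀ − S) = 4.79 × 807.9 g/m³ = 3.870 kg/d.
P_X = Y_obs·Q·(S₀ − S) = 0.2039 × 3.870 = 0.7892 kg VSS/d.
Carbonaceous O₂ demand = substrate oxidised − cell-mass equivalent = 3.870 − 1.42 × 0.7892 = 2.749 kg O₂/d.

R_O ≈ 2.75 kg O₂/d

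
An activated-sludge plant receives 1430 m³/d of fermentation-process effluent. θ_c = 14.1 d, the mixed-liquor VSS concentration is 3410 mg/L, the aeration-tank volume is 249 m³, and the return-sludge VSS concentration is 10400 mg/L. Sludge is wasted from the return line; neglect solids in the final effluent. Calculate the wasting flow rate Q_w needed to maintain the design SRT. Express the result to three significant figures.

θ_c = V·X/(Q_w·X_r) when wasting from the recycle, so Q_w = V·X/(θ_c·X_r) = 249.0 × 3410 / (14.1 × 10400) = 5.790 m³/d.

Q_w ≈ 5.79 m³/d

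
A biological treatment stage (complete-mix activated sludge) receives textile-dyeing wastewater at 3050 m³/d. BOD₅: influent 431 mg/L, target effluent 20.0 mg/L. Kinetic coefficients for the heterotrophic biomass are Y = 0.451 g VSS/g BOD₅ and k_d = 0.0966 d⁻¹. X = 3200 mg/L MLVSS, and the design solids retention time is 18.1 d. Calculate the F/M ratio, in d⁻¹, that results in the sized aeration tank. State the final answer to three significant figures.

From the SRT design equation V = Y Q (S₀−S) θ_c / [X (1 + k_d θ_c)] = 0.451 × 3050 × (431 − 20.0) × 18.1 / [3200 × (1 + 0.0966 × 18.1)] = 1.02×10^7 / 8795 = 1163 m³.
F/M = Q·S₀ / (V·X) = 3050 × 431 / (1163 × 3200) = 0.3531 g BOD₅·(g VSS·d)⁻¹.

F/M ≈ 0.353 d⁻¹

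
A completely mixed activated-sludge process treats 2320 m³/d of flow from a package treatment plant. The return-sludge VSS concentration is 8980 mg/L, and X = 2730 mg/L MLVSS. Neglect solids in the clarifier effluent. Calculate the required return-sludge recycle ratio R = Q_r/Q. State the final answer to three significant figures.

R ≈ 0.437

Mass balance around the secondary clarifier (neglecting effluent solids): R = X / (X_r − X) = 2730 / (8980 − 2730) = 0.4368.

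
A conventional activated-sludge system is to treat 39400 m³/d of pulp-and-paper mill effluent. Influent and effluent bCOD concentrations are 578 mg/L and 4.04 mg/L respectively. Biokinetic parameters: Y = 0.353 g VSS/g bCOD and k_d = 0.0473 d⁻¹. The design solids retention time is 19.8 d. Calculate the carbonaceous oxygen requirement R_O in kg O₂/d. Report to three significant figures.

Y_obs = Y / (1 + k_d θ_c) = 0.353 / (1 + 0.0473 × 19.8) = 0.353 / 1.937 = 0.1823.
ΔS = 578 − 4.04 = 574.0 mg/L, so the substrate removal rate is 39400 × 574.0/1000 = 22614 kg bCOD/d.
P_X = Y_obs·Q·(S₀ − S) = 0.1823 × 22614 = 4122 kg VSS/d.
R_O = Q·(S₀ − S) − 1.42·P_X = 22614 − 1.42 × 4122 = 16761 kg O₂/d.

R_O ≈ 16800 kg O₂/d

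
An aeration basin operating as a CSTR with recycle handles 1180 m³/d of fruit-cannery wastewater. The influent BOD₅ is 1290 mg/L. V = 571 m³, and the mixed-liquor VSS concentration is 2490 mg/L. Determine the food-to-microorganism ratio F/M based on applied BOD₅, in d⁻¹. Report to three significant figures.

Food-to-microorganism ratio F/M = Q S₀ / (V X) = 1180 × 1290 / (571.0 × 2490) = 1.071 d⁻¹.

F/M ≈ 1.07 d⁻¹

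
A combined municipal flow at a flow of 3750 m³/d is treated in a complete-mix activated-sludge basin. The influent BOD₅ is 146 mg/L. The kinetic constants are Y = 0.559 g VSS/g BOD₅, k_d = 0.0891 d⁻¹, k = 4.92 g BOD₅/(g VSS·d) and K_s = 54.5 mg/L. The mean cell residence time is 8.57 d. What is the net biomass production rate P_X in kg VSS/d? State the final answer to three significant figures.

P_X ≈ 168 kg VSS/d

Effluent substrate depends only on kinetics and SRT: S = K_s(1 + k_d θ_c) / [θ_c(Yk − k_d) − 1] = 54.5 × (1 + 0.0891 × 8.57) / [8.57 × (0.559 × 4.92 − 0.0891) − 1] = 96.12 / 21.81 = 4.408 mg/L.
Y_obs = Y / (1 + k_d θ_c) = 0.559 / (1 + 0.0891 × 8.57) = 0.559 / 1.764 = 0.3170.
ΔS = 146 − 4.41 = 141.6 mg/L, so the substrate removal rate is 3750 × 141.6/1000 = 531.0 kg BOD₅/d.
Net biomass production P_X = Y_obs × Q·(S₀ − S) = 0.3170 × 531.0 = 168.3 kg VSS/d.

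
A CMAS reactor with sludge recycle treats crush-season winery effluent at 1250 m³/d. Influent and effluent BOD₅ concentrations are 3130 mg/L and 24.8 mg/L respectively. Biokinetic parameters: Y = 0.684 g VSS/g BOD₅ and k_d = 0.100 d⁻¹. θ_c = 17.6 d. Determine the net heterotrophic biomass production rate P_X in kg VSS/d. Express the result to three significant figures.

Observed yield with endogenous decay: Y_obs = Y / (1 + k_d·θ_c) = 0.684 / (1 + 0.100 × 17.6) = 0.684 / 2.760 = 0.2478 g VSS/g BOD₅.
Q·(S₀ − S) = 1250 × (3130 − 24.8) × 10⁻³ = 3882 kg/d removed.
P_X = Y_obs · Q(S₀ − S) = 0.2478 × 3882 = 961.9 kg VSS/d.

P_X ≈ 962 kg VSS/d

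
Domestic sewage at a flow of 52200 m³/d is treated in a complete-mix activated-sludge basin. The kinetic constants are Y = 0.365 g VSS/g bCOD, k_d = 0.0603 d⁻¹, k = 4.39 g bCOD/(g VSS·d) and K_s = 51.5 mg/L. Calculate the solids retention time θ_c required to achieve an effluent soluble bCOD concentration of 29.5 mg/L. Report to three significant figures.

θ_c ≈ 1.91 d

Specific growth rate at S = 29.5 mg/L: μ = YkS/(K_s+S) = 0.365·4.39·29.5/(51.5+29.5) = 0.5836 d⁻¹.
θ_c = 1/(μ − k_d) = 1/(0.5836 − 0.0603) = 1/0.5233 = 1.911 d.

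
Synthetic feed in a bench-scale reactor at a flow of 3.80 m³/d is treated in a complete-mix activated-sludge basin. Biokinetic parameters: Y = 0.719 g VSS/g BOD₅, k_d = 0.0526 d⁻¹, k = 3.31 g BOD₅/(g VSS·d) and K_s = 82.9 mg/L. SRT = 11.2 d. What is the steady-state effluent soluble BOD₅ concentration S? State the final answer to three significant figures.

For a completely mixed reactor with recycle the Lawrence–McCarty relation gives S = K_s·(1 + k_d·θ_c) / [θ_c·(Y·k − k_d) − 1] = 82.9 × (1 + 0.0526 × 11.2) / [11.2 × (0.719 × 3.31 − 0.0526) − 1] = 131.7 / 25.07 = 5.256 mg/L.

S ≈ 5.26 mg/L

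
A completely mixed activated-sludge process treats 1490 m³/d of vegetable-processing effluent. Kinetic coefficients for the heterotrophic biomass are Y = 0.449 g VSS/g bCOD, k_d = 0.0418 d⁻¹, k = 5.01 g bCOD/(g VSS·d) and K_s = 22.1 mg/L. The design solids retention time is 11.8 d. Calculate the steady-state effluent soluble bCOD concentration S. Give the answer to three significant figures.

S ≈ 1.32 mg/L

For a completely mixed reactor with recycle the Lawrence–McCarty relation gives S = K_s·(1 + k_d·θ_c) / [θ_c·(Y·k − k_d) − 1] = 22.1 × (1 + 0.0418 × 11.8) / [11.8 × (0.449 × 5.01 − 0.0418) − 1] = 33.00 / 25.05 = 1.317 mg/L.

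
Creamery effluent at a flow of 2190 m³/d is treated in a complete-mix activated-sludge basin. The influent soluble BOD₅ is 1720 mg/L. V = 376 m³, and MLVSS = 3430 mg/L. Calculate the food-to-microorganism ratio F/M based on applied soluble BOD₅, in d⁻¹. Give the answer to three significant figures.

F/M = Q·S₀ / (V·X) = 2190 × 1720 / (376.0 × 3430) = 2.921 g soluble BOD₅·(g VSS·d)⁻¹.

F/M ≈ 2.92 d⁻¹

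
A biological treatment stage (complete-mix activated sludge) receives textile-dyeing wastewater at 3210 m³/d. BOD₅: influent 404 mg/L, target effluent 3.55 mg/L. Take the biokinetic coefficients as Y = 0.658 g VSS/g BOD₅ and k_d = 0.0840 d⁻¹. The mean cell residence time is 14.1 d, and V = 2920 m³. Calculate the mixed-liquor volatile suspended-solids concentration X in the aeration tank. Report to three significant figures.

X ≈ 1870 mg/L

From V·X·(1 + k_d·θ_c) = Y·Q·(S₀ − S)·θ_c: X = 0.658 × 3210 × (404 − 3.55) × 14.1 / [2920 × (1 + 0.0840 × 14.1)] = 1870 mg/L.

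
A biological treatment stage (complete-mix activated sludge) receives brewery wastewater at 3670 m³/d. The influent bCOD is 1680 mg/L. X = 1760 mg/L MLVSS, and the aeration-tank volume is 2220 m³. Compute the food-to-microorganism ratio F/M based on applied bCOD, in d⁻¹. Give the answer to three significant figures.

F/M = Q·S₀ / (V·X) = 3670 × 1680 / (2220 × 1760) = 1.578 g bCOD·(g VSS·d)⁻¹.

F/M ≈ 1.58 d⁻¹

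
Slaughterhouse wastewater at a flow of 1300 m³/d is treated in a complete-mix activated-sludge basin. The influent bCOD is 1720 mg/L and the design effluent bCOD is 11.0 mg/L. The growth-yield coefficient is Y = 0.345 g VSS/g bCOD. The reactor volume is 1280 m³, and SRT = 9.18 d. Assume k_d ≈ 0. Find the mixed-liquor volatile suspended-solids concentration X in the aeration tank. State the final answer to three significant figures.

X ≈ 5500 mg/L

Without decay, X = Y Q (S₀−S) θ_c / V = 0.345 × 1300 × (1720 − 11.0) × 9.18 / 1280 = 5497 mg/L.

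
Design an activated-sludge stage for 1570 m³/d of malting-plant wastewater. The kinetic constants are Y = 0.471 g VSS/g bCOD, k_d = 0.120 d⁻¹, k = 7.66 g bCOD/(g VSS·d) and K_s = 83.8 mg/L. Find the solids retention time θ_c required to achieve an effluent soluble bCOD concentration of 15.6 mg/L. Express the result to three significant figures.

From 1/θ_c = Y·k·S/(K_s + S) − k_d: Y·k·S/(K_s+S) = 0.471 × 7.66 × 15.6 / (83.8 + 15.6) = 0.5662 d⁻¹.
θ_c = 1/(μ − k_d) = 1/(0.5662 − 0.120) = 1/0.4462 = 2.241 d.

θ_c ≈ 2.24 d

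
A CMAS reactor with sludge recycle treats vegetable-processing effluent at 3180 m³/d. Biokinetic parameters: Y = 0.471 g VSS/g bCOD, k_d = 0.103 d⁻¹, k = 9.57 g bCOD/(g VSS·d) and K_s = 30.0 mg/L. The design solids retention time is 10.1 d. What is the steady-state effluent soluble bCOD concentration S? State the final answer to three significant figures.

S ≈ 1.41 mg/L

For a completely mixed reactor with recycle the Lawrence–McCarty relation gives S = K_s·(1 + k_d·θ_c) / [θ_c·(Y·k − k_d) − 1] = 30.0 × (1 + 0.103 × 10.1) / [10.1 × (0.471 × 9.57 − 0.103) − 1] = 61.21 / 43.49 = 1.408 mg/L.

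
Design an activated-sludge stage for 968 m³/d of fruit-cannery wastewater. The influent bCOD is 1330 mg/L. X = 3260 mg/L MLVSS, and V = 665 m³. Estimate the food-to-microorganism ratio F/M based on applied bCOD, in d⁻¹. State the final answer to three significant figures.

F/M ≈ 0.594 d⁻¹

F/M = Q·S₀ / (V·X) = 968 × 1330 / (665.0 × 3260) = 0.5939 g bCOD·(g VSS·d)⁻¹.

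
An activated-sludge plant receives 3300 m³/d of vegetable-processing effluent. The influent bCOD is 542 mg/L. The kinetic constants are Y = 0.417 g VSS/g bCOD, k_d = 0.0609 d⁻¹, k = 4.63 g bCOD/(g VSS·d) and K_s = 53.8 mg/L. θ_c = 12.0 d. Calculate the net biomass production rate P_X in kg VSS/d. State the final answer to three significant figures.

P_X ≈ 427 kg VSS/d

From the Monod/SRT balance for a CMAS, S = K_s·(1+k_d θ_c)/[θ_c·(Y k − k_d) − 1] = 53.8 × (1 + 0.0609 × 12.0) / [12.0 × (0.417 × 4.63 − 0.0609) − 1] = 93.12 / 21.44 = 4.344 mg/L.
Y_obs = Y / (1 + k_d θ_c) = 0.417 / (1 + 0.0609 × 12.0) = 0.417 / 1.731 = 0.2409.
Mass of bCOD removed per day: Q(S₀ − S) = 3300 × 537.7 g/m³ = 1774 kg/d.
So the net sludge growth is P_X = 0.2409 × 1774 = 427.5 kg VSS/d.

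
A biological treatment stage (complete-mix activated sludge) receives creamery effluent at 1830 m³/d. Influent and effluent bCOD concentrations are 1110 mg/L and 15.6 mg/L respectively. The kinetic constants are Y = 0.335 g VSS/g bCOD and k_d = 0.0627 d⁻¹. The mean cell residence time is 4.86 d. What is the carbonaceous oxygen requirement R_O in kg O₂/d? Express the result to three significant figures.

R_O ≈ 1270 kg O₂/d

The observed yield is Y_obs = Y/(1 + k_d·θ_c) = 0.335 / (1 + 0.0627 × 4.86) = 0.335 / 1.305 = 0.2568 g VSS per g bCOD removed.
ΔS = 1110 − 15.6 = 1094 mg/L, so the substrate removal rate is 1830 × 1094/1000 = 2003 kg bCOD/d.
Biomass synthesised: P_X = Y_obs × 2003 = 514.2 kg VSS/d.
Carbonaceous O₂ demand = substrate oxidised − cell-mass equivalent = 2003 − 1.42 × 514.2 = 1273 kg O₂/d.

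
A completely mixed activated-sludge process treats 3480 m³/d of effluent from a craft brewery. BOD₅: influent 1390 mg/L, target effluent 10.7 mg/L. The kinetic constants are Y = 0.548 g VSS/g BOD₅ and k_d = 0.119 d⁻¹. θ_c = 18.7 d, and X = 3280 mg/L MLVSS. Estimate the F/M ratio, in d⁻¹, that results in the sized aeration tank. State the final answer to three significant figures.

F/M ≈ 0.317 d⁻¹

Rearranging the biomass balance for a CMAS with decay, V = Y·Q·ΔS·θ_c / [X·(1+k_d θ_c)] = 0.548 × 3480 × (1390 − 10.7) × 18.7 / [3280 × (1 + 0.119 × 18.7)] = 4.92×10^7 / 10579 = 4650 m³.
F/M = applied load / biomass = Q·S₀/(V·X) = 3480 × 1390 / (4650 × 3280) = 0.3172 d⁻¹.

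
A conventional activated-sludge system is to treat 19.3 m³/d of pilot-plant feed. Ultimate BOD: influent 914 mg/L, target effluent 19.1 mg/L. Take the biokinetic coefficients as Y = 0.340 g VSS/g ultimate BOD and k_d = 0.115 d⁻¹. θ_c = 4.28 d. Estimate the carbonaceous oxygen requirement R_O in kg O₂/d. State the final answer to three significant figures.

The observed yield is Y_obs = Y/(1 + k_d·θ_c) = 0.340 / (1 + 0.115 × 4.28) = 0.340 / 1.492 = 0.2279 g VSS per g ultimate BOD removed.
Q·(S₀ − S) = 19.3 × (914 − 19.1) × 10⁻³ = 17.27 kg/d removed.
P_X = Y_obs·Q·(S₀ − S) = 0.2279 × 17.27 = 3.935 kg VSS/d.
Carbonaceous O₂ demand = substrate oxidised − cell-mass equivalent = 17.27 − 1.42 × 3.935 = 11.68 kg O₂/d.

R_O ≈ 11.7 kg O₂/d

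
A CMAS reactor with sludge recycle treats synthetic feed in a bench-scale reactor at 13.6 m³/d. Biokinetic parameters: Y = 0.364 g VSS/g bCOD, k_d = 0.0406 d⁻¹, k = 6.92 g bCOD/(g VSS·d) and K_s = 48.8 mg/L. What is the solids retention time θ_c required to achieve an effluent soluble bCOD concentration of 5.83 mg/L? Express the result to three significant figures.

From 1/θ_c = Y·k·S/(K_s + S) − k_d: Y·k·S/(K_s+S) = 0.364 × 6.92 × 5.83 / (48.8 + 5.83) = 0.2688 d⁻¹.
1/θ_c = 0.2688 − 0.0406 = 0.2282 d⁻¹, so θ_c = 4.382 d.

θ_c ≈ 4.38 d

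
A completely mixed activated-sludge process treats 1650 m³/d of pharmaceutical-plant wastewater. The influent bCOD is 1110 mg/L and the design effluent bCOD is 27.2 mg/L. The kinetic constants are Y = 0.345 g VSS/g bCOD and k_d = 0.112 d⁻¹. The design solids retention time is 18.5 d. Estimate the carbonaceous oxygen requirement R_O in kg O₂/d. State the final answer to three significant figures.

R_O ≈ 1500 kg O₂/d

The observed yield is Y_obs = Y/(1 + k_d·θ_c) = 0.345 / (1 + 0.112 × 18.5) = 0.345 / 3.072 = 0.1123 g VSS per g bCOD removed.
Mass of bCOD removed per day: Q(S₀ − S) = 1650 × 1083 g/m³ = 1787 kg/d.
P_X = Y_obs·Q·(S₀ − S) = 0.1123 × 1787 = 200.6 kg VSS/d.
R_O = Q·(S₀ − S) − 1.42·P_X = 1787 − 1.42 × 200.6 = 1502 kg O₂/d.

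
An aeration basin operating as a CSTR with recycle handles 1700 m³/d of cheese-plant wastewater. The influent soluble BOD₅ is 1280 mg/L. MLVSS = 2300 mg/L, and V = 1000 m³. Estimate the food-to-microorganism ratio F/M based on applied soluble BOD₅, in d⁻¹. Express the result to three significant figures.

F/M ≈ 0.946 d⁻¹

Food-to-microorganism ratio F/M = Q S₀ / (V X) = 1700 × 1280 / (1000 × 2300) = 0.9461 d⁻¹.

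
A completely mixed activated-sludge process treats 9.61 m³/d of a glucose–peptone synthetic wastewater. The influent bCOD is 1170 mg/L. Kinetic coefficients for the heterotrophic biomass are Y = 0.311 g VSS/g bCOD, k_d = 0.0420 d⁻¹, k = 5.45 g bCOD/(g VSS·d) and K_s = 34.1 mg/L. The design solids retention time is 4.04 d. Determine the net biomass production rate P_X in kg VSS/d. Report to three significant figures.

P_X ≈ 2.97 kg VSS/d

Effluent substrate depends only on kinetics and SRT: S = K_s(1 + k_d θ_c) / [θ_c(Yk − k_d) − 1] = 34.1 × (1 + 0.0420 × 4.04) / [4.04 × (0.311 × 5.45 − 0.0420) − 1] = 39.89 / 5.678 = 7.025 mg/L.
Observed yield with endogenous decay: Y_obs = Y / (1 + k_d·θ_c) = 0.311 / (1 + 0.0420 × 4.04) = 0.311 / 1.170 = 0.2659 g VSS/g bCOD.
ΔS = 1170 − 7.02 = 1163 mg/L, so the substrate removal rate is 9.61 × 1163/1000 = 11.18 kg bCOD/d.
Net biomass production P_X = Y_obs × Q·(S₀ − S) = 0.2659 × 11.18 = 2.972 kg VSS/d.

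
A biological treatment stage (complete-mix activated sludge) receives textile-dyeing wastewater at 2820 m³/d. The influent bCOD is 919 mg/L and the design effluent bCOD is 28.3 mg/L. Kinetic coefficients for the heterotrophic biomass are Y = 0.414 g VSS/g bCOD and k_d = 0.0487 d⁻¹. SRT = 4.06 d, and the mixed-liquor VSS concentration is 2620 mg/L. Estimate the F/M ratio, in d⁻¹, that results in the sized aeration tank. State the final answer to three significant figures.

F/M ≈ 0.735 d⁻¹

Steady-state biomass mass balance: V·X·(1 + k_d·θ_c) = Y·Q·(S₀ − S)·θ_c, so V = 0.414 × 2820 × (919 − 28.3) × 4.06 / [2620 × (1 + 0.0487 × 4.06)] = 4.22×10^6 / 3138 = 1345 m³.
F/M = applied load / biomass = Q·S₀/(V·X) = 2820 × 919 / (1345 × 2620) = 0.7352 d⁻¹.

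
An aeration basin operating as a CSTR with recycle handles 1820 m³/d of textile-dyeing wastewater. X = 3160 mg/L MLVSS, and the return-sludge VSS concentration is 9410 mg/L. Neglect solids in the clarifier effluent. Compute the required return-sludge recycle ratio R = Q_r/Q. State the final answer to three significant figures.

Mass balance around the secondary clarifier (neglecting effluent solids): R = X / (X_r − X) = 3160 / (9410 − 3160) = 0.5056.

R ≈ 0.506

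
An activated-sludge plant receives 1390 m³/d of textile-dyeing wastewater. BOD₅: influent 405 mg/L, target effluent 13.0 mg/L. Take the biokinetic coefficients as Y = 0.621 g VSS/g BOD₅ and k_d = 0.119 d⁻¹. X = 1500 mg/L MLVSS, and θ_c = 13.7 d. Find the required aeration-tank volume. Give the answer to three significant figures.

From the SRT design equation V = Y Q (S₀−S) θ_c / [X (1 + k_d θ_c)] = 0.621 × 1390 × (405 − 13.0) × 13.7 / [1500 × (1 + 0.119 × 13.7)] = 4.64×10^6 / 3945 = 1175 m³.

V ≈ 1170 m³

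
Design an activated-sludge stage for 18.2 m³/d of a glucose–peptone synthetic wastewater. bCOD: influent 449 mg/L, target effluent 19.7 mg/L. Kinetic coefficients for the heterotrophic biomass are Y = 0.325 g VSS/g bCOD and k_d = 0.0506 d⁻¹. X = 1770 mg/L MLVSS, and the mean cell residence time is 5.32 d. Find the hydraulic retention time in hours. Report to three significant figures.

τ ≈ 7.93 h

From the SRT design equation V = Y Q (S₀−S) θ_c / [X (1 + k_d θ_c)] = 0.325 × 18.2 × (449 − 19.7) × 5.32 / [1770 × (1 + 0.0506 × 5.32)] = 1.35×10^4 / 2246 = 6.013 m³.
HRT = V/Q = 6.013 m³ / 18.2 m³·d⁻¹ = 0.3304 d × 24 = 7.930 h.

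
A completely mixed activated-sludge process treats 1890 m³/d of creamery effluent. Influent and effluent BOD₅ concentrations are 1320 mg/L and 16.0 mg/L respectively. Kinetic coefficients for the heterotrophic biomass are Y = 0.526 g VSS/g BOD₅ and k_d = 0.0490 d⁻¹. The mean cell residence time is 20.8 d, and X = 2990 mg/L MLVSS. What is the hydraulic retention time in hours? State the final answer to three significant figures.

Rearranging the biomass balance for a CMAS with decay, V = Y·Q·ΔS·θ_c / [X·(1+k_d θ_c)] = 0.526 × 1890 × (1320 − 16.0) × 20.8 / [2990 × (1 + 0.0490 × 20.8)] = 2.7×10^7 / 6037 = 4466 m³.
HRT = V/Q = 4466 m³ / 1890 m³·d⁻¹ = 2.363 d × 24 = 56.71 h.

τ ≈ 56.7 h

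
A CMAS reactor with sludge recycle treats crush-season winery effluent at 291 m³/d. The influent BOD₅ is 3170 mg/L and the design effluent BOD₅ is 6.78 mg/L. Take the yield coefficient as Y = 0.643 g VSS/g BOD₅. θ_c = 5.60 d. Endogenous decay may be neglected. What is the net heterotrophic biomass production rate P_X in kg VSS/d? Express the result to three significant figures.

P_X ≈ 592 kg VSS/d

With endogenous decay neglected, the observed yield equals the true yield: Y_obs = Y = 0.643 g VSS/g BOD₅.
Q·(S₀ − S) = 291 × (3170 − 6.78) × 10⁻³ = 920.5 kg/d removed.
P_X = Y_obs · Q(S₀ − S) = 0.6430 × 920.5 = 591.9 kg VSS/d.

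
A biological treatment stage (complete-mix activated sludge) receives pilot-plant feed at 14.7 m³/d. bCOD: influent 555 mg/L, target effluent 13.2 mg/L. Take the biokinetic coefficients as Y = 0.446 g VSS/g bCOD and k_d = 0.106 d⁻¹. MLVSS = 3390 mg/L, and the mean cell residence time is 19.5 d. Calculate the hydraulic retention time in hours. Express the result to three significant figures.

τ ≈ 10.9 h

Steady-state biomass mass balance: V·X·(1 + k_d·θ_c) = Y·Q·(S₀ − S)·θ_c, so V = 0.446 × 14.7 × (555 − 13.2) × 19.5 / [3390 × (1 + 0.106 × 19.5)] = 6.93×10^4 / 10397 = 6.662 m³.
τ = V/Q = 6.662/14.7 = 0.4532 d, or 10.88 h.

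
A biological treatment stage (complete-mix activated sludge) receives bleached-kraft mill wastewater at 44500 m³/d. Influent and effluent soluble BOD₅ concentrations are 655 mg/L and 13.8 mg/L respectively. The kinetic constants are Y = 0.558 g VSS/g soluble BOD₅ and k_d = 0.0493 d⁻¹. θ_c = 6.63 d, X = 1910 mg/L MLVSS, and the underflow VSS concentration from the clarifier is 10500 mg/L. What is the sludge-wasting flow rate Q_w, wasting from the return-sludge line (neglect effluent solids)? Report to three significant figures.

Q_w ≈ 1140 m³/d

From the SRT design equation V = Y Q (S₀−S) θ_c / [X (1 + k_d θ_c)] = 0.558 × 44500 × (655 − 13.8) × 6.63 / [1910 × (1 + 0.0493 × 6.63)] = 1.06×10^8 / 2534 = 41653 m³.
θ_c = V·X/(Q_w·X_r) when wasting from the recycle, so Q_w = V·X/(θ_c·X_r) = 41653 × 1910 / (6.63 × 10500) = 1143 m³/d.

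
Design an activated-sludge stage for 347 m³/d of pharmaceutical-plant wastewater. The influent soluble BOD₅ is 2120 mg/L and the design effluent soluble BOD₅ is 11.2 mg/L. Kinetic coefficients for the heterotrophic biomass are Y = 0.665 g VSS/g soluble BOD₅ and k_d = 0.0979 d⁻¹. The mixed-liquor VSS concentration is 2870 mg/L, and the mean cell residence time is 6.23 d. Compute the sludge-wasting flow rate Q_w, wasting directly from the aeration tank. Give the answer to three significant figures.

Rearranging the biomass balance for a CMAS with decay, V = Y·Q·ΔS·θ_c / [X·(1+k_d θ_c)] = 0.665 × 347 × (2120 − 11.2) × 6.23 / [2870 × (1 + 0.0979 × 6.23)] = 3.03×10^6 / 4620 = 656.1 m³.
With mixed-liquor wasting, θ_c = V/Q_w, so Q_w = V/θ_c = 656.1/6.23 = 105.3 m³/d.

Q_w ≈ 105 m³/d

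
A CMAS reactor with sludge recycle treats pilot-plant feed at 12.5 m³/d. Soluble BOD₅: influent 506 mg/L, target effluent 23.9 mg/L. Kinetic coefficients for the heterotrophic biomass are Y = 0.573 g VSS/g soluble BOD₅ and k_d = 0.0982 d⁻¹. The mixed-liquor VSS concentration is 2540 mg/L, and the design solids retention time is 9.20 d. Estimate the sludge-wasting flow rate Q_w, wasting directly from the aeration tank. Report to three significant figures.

Q_w ≈ 0.714 m³/d

From the SRT design equation V = Y Q (S₀−S) θ_c / [X (1 + k_d θ_c)] = 0.573 × 12.5 × (506 − 23.9) × 9.20 / [2540 × (1 + 0.0982 × 9.20)] = 3.18×10^4 / 4835 = 6.571 m³.
For wasting at MLVSS concentration, Q_w = V/θ_c = 6.571/9.20 = 0.7142 m³/d.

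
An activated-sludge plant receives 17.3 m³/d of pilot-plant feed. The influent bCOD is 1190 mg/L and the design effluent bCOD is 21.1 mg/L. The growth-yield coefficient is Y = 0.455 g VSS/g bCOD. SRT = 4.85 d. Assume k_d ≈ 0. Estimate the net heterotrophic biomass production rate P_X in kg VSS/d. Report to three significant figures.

No decay correction is needed, so Y_obs = Y = 0.455.
Q·(S₀ − S) = 17.3 × (1190 − 21.1) × 10⁻³ = 20.22 kg/d removed.
Net biomass production P_X = Y_obs × Q·(S₀ − S) = 0.4550 × 20.22 = 9.201 kg VSS/d.

P_X ≈ 9.20 kg VSS/d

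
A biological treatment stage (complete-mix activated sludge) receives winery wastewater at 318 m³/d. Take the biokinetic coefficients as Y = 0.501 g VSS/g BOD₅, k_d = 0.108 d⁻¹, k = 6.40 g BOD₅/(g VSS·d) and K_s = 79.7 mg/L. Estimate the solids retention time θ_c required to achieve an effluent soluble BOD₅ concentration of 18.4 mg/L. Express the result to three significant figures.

θ_c ≈ 2.03 d

Specific growth rate at S = 18.4 mg/L: μ = YkS/(K_s+S) = 0.501·6.40·18.4/(79.7+18.4) = 0.6014 d⁻¹.
θ_c = 1/(μ − k_d) = 1/(0.6014 − 0.108) = 1/0.4934 = 2.027 d.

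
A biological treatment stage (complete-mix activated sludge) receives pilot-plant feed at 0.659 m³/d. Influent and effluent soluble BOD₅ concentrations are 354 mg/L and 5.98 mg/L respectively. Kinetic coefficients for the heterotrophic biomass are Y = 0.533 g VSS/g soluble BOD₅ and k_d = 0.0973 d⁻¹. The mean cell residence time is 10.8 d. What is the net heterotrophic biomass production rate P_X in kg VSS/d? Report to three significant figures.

P_X ≈ 0.0596 kg VSS/d

Y_obs = Y / (1 + k_d θ_c) = 0.533 / (1 + 0.0973 × 10.8) = 0.533 / 2.051 = 0.2599.
ΔS = 354 − 5.98 = 348.0 mg/L, so the substrate removal rate is 0.659 × 348.0/1000 = 0.2293 kg soluble BOD₅/d.
P_X = Y_obs · Q(S₀ − S) = 0.2599 × 0.2293 = 0.05961 kg VSS/d.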